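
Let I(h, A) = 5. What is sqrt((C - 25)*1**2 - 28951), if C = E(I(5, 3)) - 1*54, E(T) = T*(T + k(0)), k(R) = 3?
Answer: I*sqrt(28990) ≈ 170.26*I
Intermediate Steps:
E(T) = T*(3 + T) (E(T) = T*(T + 3) = T*(3 + T))
C = -14 (C = 5*(3 + 5) - 1*54 = 5*8 - 54 = 40 - 54 = -14)
sqrt((C - 25)*1**2 - 28951) = sqrt((-14 - 25)*1**2 - 28951) = sqrt(-39*1 - 28951) = sqrt(-39 - 28951) = sqrt(-28990) = I*sqrt(28990)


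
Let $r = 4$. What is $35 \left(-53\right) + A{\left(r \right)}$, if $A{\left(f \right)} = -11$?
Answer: $-1866$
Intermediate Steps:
$35 \left(-53\right) + A{\left(r \right)} = 35 \left(-53\right) - 11 = -1855 - 11 = -1866$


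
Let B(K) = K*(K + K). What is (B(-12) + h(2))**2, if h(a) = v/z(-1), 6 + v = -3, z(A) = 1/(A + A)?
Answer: 93636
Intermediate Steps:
B(K) = 2*K**2 (B(K) = K*(2*K) = 2*K**2)
z(A) = 1/(2*A)
v = -9 (v = -6 - 3 = -9)
h(a) = 18 (h(a) = -9/((1/2)/(-1)) = -9/((1/2)*(-1)) = -9/(-1/2) = -9*(-2) = 18)
(B(-12) + h(2))**2 = (2*(-12)**2 + 18)**2 = (2*144 + 18)**2 = (288 + 18)**2 = 306**2 = 93636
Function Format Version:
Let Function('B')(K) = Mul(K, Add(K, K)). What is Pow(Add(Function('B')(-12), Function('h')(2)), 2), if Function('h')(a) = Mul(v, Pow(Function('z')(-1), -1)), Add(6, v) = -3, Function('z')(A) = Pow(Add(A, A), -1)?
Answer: 93636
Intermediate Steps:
Function('B')(K) = Mul(2, Pow(K, 2)) (Function('B')(K) = Mul(K, Mul(2, K)) = Mul(2, Pow(K, 2)))
Function('z')(A) = Mul(Rational(1, 2), Pow(A, -1)) (Function('z')(A) = Pow(Mul(2, A), -1) = Mul(Rational(1, 2), Pow(A, -1)))
v = -9 (v = Add(-6, -3) = -9)
Function('h')(a) = 18 (Function('h')(a) = Mul(-9, Pow(Mul(Rational(1, 2), Pow(-1, -1)), -1)) = Mul(-9, Pow(Mul(Rational(1, 2), -1), -1)) = Mul(-9, Pow(Rational(-1, 2), -1)) = Mul(-9, -2) = 18)
Pow(Add(Function('B')(-12), Function('h')(2)), 2) = Pow(Add(Mul(2, Pow(-12, 2)), 18), 2) = Pow(Add(Mul(2, 144), 18), 2) = Pow(Add(288, 18), 2) = Pow(306, 2) = 93636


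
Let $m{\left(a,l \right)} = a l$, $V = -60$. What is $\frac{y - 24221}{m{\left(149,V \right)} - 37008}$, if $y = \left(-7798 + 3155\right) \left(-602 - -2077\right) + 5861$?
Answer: $\frac{6866785}{45948} \approx 149.45$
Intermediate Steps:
$y = -6842564$ ($y = - 4643 \left(-602 + \left(-2272 + 4349\right)\right) + 5861 = - 4643 \left(-602 + 2077\right) + 5861 = \left(-4643\right) 1475 + 5861 = -6848425 + 5861 = -6842564$)
$\frac{y - 24221}{m{\left(149,V \right)} - 37008} = \frac{-6842564 - 24221}{149 \left(-60\right) - 37008} = - \frac{6866785}{-8940 - 37008} = - \frac{6866785}{-45948} = \left(-6866785\right) \left(- \frac{1}{45948}\right) = \frac{6866785}{45948}$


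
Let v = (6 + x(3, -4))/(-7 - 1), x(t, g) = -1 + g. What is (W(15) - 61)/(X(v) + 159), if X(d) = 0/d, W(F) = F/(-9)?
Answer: -188/477 ≈ -0.39413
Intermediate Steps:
W(F) = -F/9 (W(F) = F*(-⅑) = -F/9)
v = -⅛ (v = (6 + (-1 - 4))/(-7 - 1) = (6 - 5)/(-8) = 1*(-⅛) = -⅛ ≈ -0.12500)
X(d) = 0
(W(15) - 61)/(X(v) + 159) = (-⅑*15 - 61)/(0 + 159) = (-5/3 - 61)/159 = -188/3*1/159 = -188/477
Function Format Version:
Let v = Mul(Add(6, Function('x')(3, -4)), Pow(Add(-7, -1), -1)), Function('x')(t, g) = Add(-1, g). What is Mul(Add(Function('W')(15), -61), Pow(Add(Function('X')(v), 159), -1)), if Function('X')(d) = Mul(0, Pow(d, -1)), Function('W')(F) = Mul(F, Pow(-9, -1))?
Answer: Rational(-188, 477) ≈ -0.39413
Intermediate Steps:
Function('W')(F) = Mul(Rational(-1, 9), F) (Function('W')(F) = Mul(F, Rational(-1, 9)) = Mul(Rational(-1, 9), F))
v = Rational(-1, 8) (v = Mul(Add(6, Add(-1, -4)), Pow(Add(-7, -1), -1)) = Mul(Add(6, -5), Pow(-8, -1)) = Mul(1, Rational(-1, 8)) = Rational(-1, 8) ≈ -0.12500)
Function('X')(d) = 0
Mul(Add(Function('W')(15), -61), Pow(Add(Function('X')(v), 159), -1)) = Mul(Add(Mul(Rational(-1, 9), 15), -61), Pow(Add(0, 159), -1)) = Mul(Add(Rational(-5, 3), -61), Pow(159, -1)) = Mul(Rational(-188, 3), Rational(1, 159)) = Rational(-188, 477)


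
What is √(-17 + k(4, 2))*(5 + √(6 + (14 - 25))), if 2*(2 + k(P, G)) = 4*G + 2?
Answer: -√70 + 5*I*√14 ≈ -8.3666 + 18.708*I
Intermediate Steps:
k(P, G) = -1 + 2*G (k(P, G) = -2 + (4*G + 2)/2 = -2 + (2 + 4*G)/2 = -2 + (1 + 2*G) = -1 + 2*G)
√(-17 + k(4, 2))*(5 + √(6 + (14 - 25))) = √(-17 + (-1 + 2*2))*(5 + √(6 + (14 - 25))) = √(-17 + (-1 + 4))*(5 + √(6 - 11)) = √(-17 + 3)*(5 + √(-5)) = √(-14)*(5 + I*√5) = (I*√14)*(5 + I*√5) = I*√14*(5 + I*√5)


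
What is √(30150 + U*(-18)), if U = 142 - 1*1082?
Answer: 3*√5230 ≈ 216.96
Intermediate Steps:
U = -940 (U = 142 - 1082 = -940)
√(30150 + U*(-18)) = √(30150 - 940*(-18)) = √(30150 + 16920) = √47070 = 3*√5230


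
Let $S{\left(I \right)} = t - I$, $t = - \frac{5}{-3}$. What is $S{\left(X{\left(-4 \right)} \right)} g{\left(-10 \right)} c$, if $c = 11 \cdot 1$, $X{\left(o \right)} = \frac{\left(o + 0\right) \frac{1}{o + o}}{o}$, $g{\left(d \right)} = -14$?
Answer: $- \frac{3311}{12} \approx -275.92$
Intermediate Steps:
$X{\left(o \right)} = \frac{1}{2 o}$ ($X{\left(o \right)} = \frac{o \frac{1}{2 o}}{o} = \frac{1}{2 o}$)
$c = 11$
$t = \frac{5}{3}$ ($t = \left(-5\right) \left(- \frac{1}{3}\right) = \frac{5}{3} \approx 1.6667$)
$S{\left(I \right)} = \frac{5}{3} - I$
$S{\left(X{\left(-4 \right)} \right)} g{\left(-10 \right)} c = \left(\frac{5}{3} - \frac{1}{2 \left(-4\right)}\right) \left(-14\right) 11 = \left(\frac{5}{3} - \frac{1}{2} \left(- \frac{1}{4}\right)\right) \left(-14\right) 11 = \left(\frac{5}{3} - - \frac{1}{8}\right) \left(-14\right) 11 = \left(\frac{5}{3} + \frac{1}{8}\right) \left(-14\right) 11 = \frac{43}{24} \left(-14\right) 11 = \left(- \frac{301}{12}\right) 11 = - \frac{3311}{12}$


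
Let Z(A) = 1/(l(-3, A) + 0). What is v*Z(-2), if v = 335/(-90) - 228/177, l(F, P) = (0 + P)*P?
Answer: -5321/4248 ≈ -1.2526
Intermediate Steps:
l(F, P) = P² (l(F, P) = P*P = P²)
Z(A) = A⁻² (Z(A) = 1/(A² + 0) = 1/(A²) = A⁻²)
v = -5321/1062 (v = 335*(-1/90) - 228*1/177 = -67/18 - 76/59 = -5321/1062 ≈ -5.0104)
v*Z(-2) = -5321/1062/(-2)² = -5321/1062*¼ = -5321/4248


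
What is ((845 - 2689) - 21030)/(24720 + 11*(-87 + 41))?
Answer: -11437/12107 ≈ -0.94466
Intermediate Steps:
((845 - 2689) - 21030)/(24720 + 11*(-87 + 41)) = (-1844 - 21030)/(24720 + 11*(-46)) = -22874/(24720 - 506) = -22874/24214 = -22874*1/24214 = -11437/12107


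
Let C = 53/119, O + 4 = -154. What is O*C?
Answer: -8374/119 ≈ -70.370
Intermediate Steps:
O = -158 (O = -4 - 154 = -158)
C = 53/119 (C = 53*(1/119) = 53/119 ≈ 0.44538)
O*C = -158*53/119 = -8374/119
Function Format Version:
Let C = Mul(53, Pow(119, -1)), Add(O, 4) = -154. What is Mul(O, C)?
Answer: Rational(-8374, 119) ≈ -70.370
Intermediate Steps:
O = -158 (O = Add(-4, -154) = -158)
C = Rational(53, 119) (C = Mul(53, Rational(1, 119)) = Rational(53, 119) ≈ 0.44538)
Mul(O, C) = Mul(-158, Rational(53, 119)) = Rational(-8374, 119)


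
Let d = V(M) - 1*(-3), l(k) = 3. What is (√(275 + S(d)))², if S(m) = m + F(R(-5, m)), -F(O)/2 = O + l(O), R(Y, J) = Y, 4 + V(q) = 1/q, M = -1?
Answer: 277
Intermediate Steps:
V(q) = -4 + 1/q
d = -2 (d = (-4 + 1/(-1)) - 1*(-3) = (-4 - 1) + 3 = -5 + 3 = -2)
F(O) = -6 - 2*O (F(O) = -2*(O + 3) = -2*(3 + O) = -6 - 2*O)
S(m) = 4 + m (S(m) = m + (-6 - 2*(-5)) = m + (-6 + 10) = m + 4 = 4 + m)
(√(275 + S(d)))² = (√(275 + (4 - 2)))² = (√(275 + 2))² = (√277)² = 277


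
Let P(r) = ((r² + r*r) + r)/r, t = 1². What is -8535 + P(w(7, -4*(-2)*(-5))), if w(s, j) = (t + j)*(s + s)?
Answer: -9626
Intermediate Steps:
t = 1
w(s, j) = 2*s*(1 + j) (w(s, j) = (1 + j)*(s + s) = (1 + j)*(2*s) = 2*s*(1 + j))
P(r) = (r + 2*r²)/r (P(r) = ((r² + r²) + r)/r = (2*r² + r)/r = (r + 2*r²)/r)
-8535 + P(w(7, -4*(-2)*(-5))) = -8535 + (1 + 2*(2*7*(1 - 4*(-2)*(-5)))) = -8535 + (1 + 2*(2*7*(1 + 8*(-5)))) = -8535 + (1 + 2*(2*7*(1 - 40))) = -8535 + (1 + 2*(2*7*(-39))) = -8535 + (1 + 2*(-546)) = -8535 + (1 - 1092) = -8535 - 1091 = -9626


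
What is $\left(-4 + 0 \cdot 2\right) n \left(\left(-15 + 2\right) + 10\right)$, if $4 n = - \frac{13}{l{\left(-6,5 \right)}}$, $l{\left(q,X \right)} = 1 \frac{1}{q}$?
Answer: $234$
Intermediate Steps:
$l{\left(q,X \right)} = \frac{1}{q}$
$n = \frac{39}{2}$ ($n = \frac{\left(-13\right) \frac{1}{\frac{1}{-6}}}{4} = \frac{\left(-13\right) \frac{1}{- \frac{1}{6}}}{4} = \frac{\left(-13\right) \left(-6\right)}{4} = \frac{1}{4} \cdot 78 = \frac{39}{2} \approx 19.5$)
$\left(-4 + 0 \cdot 2\right) n \left(\left(-15 + 2\right) + 10\right) = \left(-4 + 0 \cdot 2\right) \frac{39}{2} \left(\left(-15 + 2\right) + 10\right) = \left(-4 + 0\right) \frac{39}{2} \left(-13 + 10\right) = \left(-4\right) \frac{39}{2} \left(-3\right) = \left(-78\right) \left(-3\right) = 234$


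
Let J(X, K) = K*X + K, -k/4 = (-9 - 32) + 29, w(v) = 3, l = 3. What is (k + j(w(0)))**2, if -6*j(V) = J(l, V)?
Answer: 2116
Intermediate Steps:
k = 48 (k = -4*((-9 - 32) + 29) = -4*(-41 + 29) = -4*(-12) = 48)
J(X, K) = K + K*X
j(V) = -2*V/3 (j(V) = -V*(1 + 3)/6 = -V*4/6 = -2*V/3)
(k + j(w(0)))**2 = (48 - 2/3*3)**2 = (48 - 2)**2 = 46**2 = 2116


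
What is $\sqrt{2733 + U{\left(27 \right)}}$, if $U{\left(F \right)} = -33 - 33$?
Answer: $\sqrt{2667} \approx 51.643$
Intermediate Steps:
$U{\left(F \right)} = -66$ ($U{\left(F \right)} = -33 - 33 = -66$)
$\sqrt{2733 + U{\left(27 \right)}} = \sqrt{2733 - 66} = \sqrt{2667}$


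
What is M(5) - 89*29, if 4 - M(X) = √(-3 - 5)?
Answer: -2577 - 2*I*√2 ≈ -2577.0 - 2.8284*I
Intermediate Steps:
M(X) = 4 - 2*I*√2 (M(X) = 4 - √(-3 - 5) = 4 - √(-8) = 4 - 2*I*√2)
M(5) - 89*29 = (4 - 2*I*√2) - 89*29 = (4 - 2*I*√2) - 2581 = -2577 - 2*I*√2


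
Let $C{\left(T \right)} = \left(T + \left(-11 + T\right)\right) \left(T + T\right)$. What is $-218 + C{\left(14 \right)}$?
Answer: $258$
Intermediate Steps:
$C{\left(T \right)} = 2 T \left(-11 + 2 T\right)$ ($C{\left(T \right)} = \left(-11 + 2 T\right) 2 T = 2 T \left(-11 + 2 T\right)$)
$-218 + C{\left(14 \right)} = -218 + 2 \cdot 14 \left(-11 + 2 \cdot 14\right) = -218 + 2 \cdot 14 \left(-11 + 28\right) = -218 + 2 \cdot 14 \cdot 17 = -218 + 476 = 258$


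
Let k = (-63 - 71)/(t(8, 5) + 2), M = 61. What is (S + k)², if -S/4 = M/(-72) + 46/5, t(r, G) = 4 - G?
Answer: 227014489/8100 ≈ 28026.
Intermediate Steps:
S = -3007/90 (S = -4*(61/(-72) + 46/5) = -4*(61*(-1/72) + 46*(⅕)) = -4*(-61/72 + 46/5) = -4*3007/360 = -3007/90 ≈ -33.411)
k = -134 (k = (-63 - 71)/((4 - 1*5) + 2) = -134/((4 - 5) + 2) = -134/(-1 + 2) = -134/1 = -134*1 = -134)
(S + k)² = (-3007/90 - 134)² = (-15067/90)² = 227014489/8100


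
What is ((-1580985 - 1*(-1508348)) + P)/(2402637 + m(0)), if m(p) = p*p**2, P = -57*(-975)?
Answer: -17062/2402637 ≈ -0.0071014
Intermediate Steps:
P = 55575
m(p) = p**3
((-1580985 - 1*(-1508348)) + P)/(2402637 + m(0)) = ((-1580985 - 1*(-1508348)) + 55575)/(2402637 + 0**3) = ((-1580985 + 1508348) + 55575)/(2402637 + 0) = (-72637 + 55575)/2402637 = -17062*1/2402637 = -17062/2402637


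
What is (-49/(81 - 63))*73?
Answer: -3577/18 ≈ -198.72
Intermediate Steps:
(-49/(81 - 63))*73 = (-49/18)*73 = ((1/18)*(-49))*73 = -49/18*73 = -3577/18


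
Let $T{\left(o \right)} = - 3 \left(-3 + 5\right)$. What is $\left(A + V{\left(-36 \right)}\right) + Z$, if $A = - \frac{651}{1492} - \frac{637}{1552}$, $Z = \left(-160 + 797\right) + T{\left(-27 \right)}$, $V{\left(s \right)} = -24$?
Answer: $\frac{350899683}{578896} \approx 606.15$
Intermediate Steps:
$T{\left(o \right)} = -6$ ($T{\left(o \right)} = \left(-3\right) 2 = -6$)
$Z = 631$ ($Z = \left(-160 + 797\right) - 6 = 637 - 6 = 631$)
$A = - \frac{490189}{578896}$ ($A = \left(-651\right) \frac{1}{1492} - \frac{637}{1552} = - \frac{651}{1492} - \frac{637}{1552} = - \frac{490189}{578896} \approx -0.84677$)
$\left(A + V{\left(-36 \right)}\right) + Z = \left(- \frac{490189}{578896} - 24\right) + 631 = - \frac{14383693}{578896} + 631 = \frac{350899683}{578896}$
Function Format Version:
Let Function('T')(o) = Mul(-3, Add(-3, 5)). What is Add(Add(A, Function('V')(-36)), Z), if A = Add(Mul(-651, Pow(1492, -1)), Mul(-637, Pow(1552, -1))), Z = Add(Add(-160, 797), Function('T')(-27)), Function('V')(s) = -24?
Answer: Rational(350899683, 578896) ≈ 606.15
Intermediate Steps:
Function('T')(o) = -6 (Function('T')(o) = Mul(-3, 2) = -6)
Z = 631 (Z = Add(Add(-160, 797), -6) = Add(637, -6) = 631)
A = Rational(-490189, 578896) (A = Add(Mul(-651, Rational(1, 1492)), Mul(-637, Rational(1, 1552))) = Add(Rational(-651, 1492), Rational(-637, 1552)) = Rational(-490189, 578896) ≈ -0.84677)
Add(Add(A, Function('V')(-36)), Z) = Add(Add(Rational(-490189, 578896), -24), 631) = Add(Rational(-14383693, 578896), 631) = Rational(350899683, 578896)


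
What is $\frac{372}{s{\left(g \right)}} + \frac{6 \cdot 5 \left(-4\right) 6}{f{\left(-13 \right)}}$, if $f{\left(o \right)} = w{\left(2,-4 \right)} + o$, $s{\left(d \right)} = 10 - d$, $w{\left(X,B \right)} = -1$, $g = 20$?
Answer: $\frac{498}{35} \approx 14.229$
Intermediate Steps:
$f{\left(o \right)} = -1 + o$
$\frac{372}{s{\left(g \right)}} + \frac{6 \cdot 5 \left(-4\right) 6}{f{\left(-13 \right)}} = \frac{372}{10 - 20} + \frac{6 \cdot 5 \left(-4\right) 6}{-1 - 13} = \frac{372}{10 - 20} + \frac{6 \left(-20\right) 6}{-14} = \frac{372}{-10} + \left(-120\right) 6 \left(- \frac{1}{14}\right) = 372 \left(- \frac{1}{10}\right) - - \frac{360}{7} = - \frac{186}{5} + \frac{360}{7} = \frac{498}{35}$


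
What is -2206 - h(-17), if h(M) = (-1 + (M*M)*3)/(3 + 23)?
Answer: -29111/13 ≈ -2239.3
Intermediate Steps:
h(M) = -1/26 + 3*M²/26 (h(M) = (-1 + M²*3)/26 = (-1 + 3*M²)*(1/26) = -1/26 + 3*M²/26)
-2206 - h(-17) = -2206 - (-1/26 + (3/26)*(-17)²) = -2206 - (-1/26 + (3/26)*289) = -2206 - (-1/26 + 867/26) = -2206 - 1*433/13 = -2206 - 433/13 = -29111/13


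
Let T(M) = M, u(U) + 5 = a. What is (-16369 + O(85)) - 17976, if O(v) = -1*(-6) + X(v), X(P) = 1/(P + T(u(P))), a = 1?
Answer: -2781458/81 ≈ -34339.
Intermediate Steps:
u(U) = -4 (u(U) = -5 + 1 = -4)
X(P) = 1/(-4 + P) (X(P) = 1/(P - 4) = 1/(-4 + P))
O(v) = 6 + 1/(-4 + v) (O(v) = -1*(-6) + 1/(-4 + v) = 6 + 1/(-4 + v))
(-16369 + O(85)) - 17976 = (-16369 + (-23 + 6*85)/(-4 + 85)) - 17976 = (-16369 + (-23 + 510)/81) - 17976 = (-16369 + (1/81)*487) - 17976 = (-16369 + 487/81) - 17976 = -1325402/81 - 17976 = -2781458/81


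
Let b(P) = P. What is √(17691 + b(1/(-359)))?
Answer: 2*√570008353/359 ≈ 133.01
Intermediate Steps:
√(17691 + b(1/(-359))) = √(17691 + 1/(-359)) = √(17691 - 1/359) = √(6351068/359) = 2*√570008353/359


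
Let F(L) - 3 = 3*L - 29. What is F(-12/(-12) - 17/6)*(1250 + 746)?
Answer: -62874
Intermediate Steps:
F(L) = -26 + 3*L (F(L) = 3 + (3*L - 29) = 3 + (-29 + 3*L) = -26 + 3*L)
F(-12/(-12) - 17/6)*(1250 + 746) = (-26 + 3*(-12/(-12) - 17/6))*(1250 + 746) = (-26 + 3*(-12*(-1/12) - 17*⅙))*1996 = (-26 + 3*(1 - 17/6))*1996 = (-26 + 3*(-11/6))*1996 = (-26 - 11/2)*1996 = -63/2*1996 = -62874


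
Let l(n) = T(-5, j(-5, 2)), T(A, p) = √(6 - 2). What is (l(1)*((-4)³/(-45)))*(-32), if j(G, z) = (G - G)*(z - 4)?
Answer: -4096/45 ≈ -91.022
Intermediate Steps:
j(G, z) = 0 (j(G, z) = 0*(-4 + z) = 0)
T(A, p) = 2 (T(A, p) = √4 = 2)
l(n) = 2
(l(1)*((-4)³/(-45)))*(-32) = (2*((-4)³/(-45)))*(-32) = (2*(-64*(-1/45)))*(-32) = (2*(64/45))*(-32) = (128/45)*(-32) = -4096/45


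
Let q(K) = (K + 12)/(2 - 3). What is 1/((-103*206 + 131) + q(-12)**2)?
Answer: -1/21087 ≈ -4.7423e-5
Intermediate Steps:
q(K) = -12 - K (q(K) = (12 + K)/(-1) = (12 + K)*(-1) = -12 - K)
1/((-103*206 + 131) + q(-12)**2) = 1/((-103*206 + 131) + (-12 - 1*(-12))**2) = 1/((-21218 + 131) + (-12 + 12)**2) = 1/(-21087 + 0**2) = 1/(-21087 + 0) = 1/(-21087) = -1/21087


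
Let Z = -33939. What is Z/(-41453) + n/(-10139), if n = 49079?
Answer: -1690364266/420291967 ≈ -4.0219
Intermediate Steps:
Z/(-41453) + n/(-10139) = -33939/(-41453) + 49079/(-10139) = -33939*(-1/41453) + 49079*(-1/10139) = 33939/41453 - 49079/10139 = -1690364266/420291967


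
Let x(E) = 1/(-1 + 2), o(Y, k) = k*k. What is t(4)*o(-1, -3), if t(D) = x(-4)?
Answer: 9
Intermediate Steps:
o(Y, k) = k²
x(E) = 1 (x(E) = 1/1 = 1)
t(D) = 1
t(4)*o(-1, -3) = 1*(-3)² = 1*9 = 9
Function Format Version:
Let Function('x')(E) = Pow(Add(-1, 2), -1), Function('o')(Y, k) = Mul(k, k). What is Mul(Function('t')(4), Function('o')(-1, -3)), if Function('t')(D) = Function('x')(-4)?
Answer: 9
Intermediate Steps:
Function('o')(Y, k) = Pow(k, 2)
Function('x')(E) = 1 (Function('x')(E) = Pow(1, -1) = 1)
Function('t')(D) = 1
Mul(Function('t')(4), Function('o')(-1, -3)) = Mul(1, Pow(-3, 2)) = Mul(1, 9) = 9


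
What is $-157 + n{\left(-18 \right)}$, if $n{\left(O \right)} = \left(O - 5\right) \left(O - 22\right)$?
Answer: $763$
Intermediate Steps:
$n{\left(O \right)} = \left(-22 + O\right) \left(-5 + O\right)$ ($n{\left(O \right)} = \left(-5 + O\right) \left(-22 + O\right) = \left(-22 + O\right) \left(-5 + O\right)$)
$-157 + n{\left(-18 \right)} = -157 + \left(110 + \left(-18\right)^{2} - -486\right) = -157 + \left(110 + 324 + 486\right) = -157 + 920 = 763$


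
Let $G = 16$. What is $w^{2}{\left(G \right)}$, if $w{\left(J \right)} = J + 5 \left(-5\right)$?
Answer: $81$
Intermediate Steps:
$w{\left(J \right)} = -25 + J$ ($w{\left(J \right)} = J - 25 = -25 + J$)
$w^{2}{\left(G \right)} = \left(-25 + 16\right)^{2} = \left(-9\right)^{2} = 81$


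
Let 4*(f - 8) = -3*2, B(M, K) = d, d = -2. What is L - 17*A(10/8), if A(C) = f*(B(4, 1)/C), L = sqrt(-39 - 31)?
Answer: 884/5 + I*sqrt(70) ≈ 176.8 + 8.3666*I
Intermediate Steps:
L = I*sqrt(70) (L = sqrt(-70) = I*sqrt(70) ≈ 8.3666*I)
B(M, K) = -2
f = 13/2 (f = 8 + (-3*2)/4 = 8 + (1/4)*(-6) = 8 - 3/2 = 13/2 ≈ 6.5000)
A(C) = -13/C (A(C) = 13*(-2/C)/2 = -13/C)
L - 17*A(10/8) = I*sqrt(70) - (-221)/(10/8) = I*sqrt(70) - (-221)/(10*(1/8)) = I*sqrt(70) - (-221)/5/4 = I*sqrt(70) - (-221)*4/5 = I*sqrt(70) - 17*(-52/5) = I*sqrt(70) + 884/5 = 884/5 + I*sqrt(70)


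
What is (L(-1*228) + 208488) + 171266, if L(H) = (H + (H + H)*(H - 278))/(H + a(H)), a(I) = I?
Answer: 758497/2 ≈ 3.7925e+5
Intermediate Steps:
L(H) = (H + 2*H*(-278 + H))/(2*H) (L(H) = (H + (H + H)*(H - 278))/(H + H) = (H + (2*H)*(-278 + H))/((2*H)) = (H + 2*H*(-278 + H))*(1/(2*H)) = (H + 2*H*(-278 + H))/(2*H))
(L(-1*228) + 208488) + 171266 = ((-555/2 - 1*228) + 208488) + 171266 = ((-555/2 - 228) + 208488) + 171266 = (-1011/2 + 208488) + 171266 = 415965/2 + 171266 = 758497/2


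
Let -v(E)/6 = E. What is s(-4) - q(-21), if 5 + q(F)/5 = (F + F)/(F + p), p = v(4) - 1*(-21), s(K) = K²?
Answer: 129/4 ≈ 32.250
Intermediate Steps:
v(E) = -6*E
p = -3 (p = -6*4 - 1*(-21) = -24 + 21 = -3)
q(F) = -25 + 10*F/(-3 + F) (q(F) = -25 + 5*((F + F)/(F - 3)) = -25 + 5*((2*F)/(-3 + F)) = -25 + 5*(2*F/(-3 + F)) = -25 + 10*F/(-3 + F))
s(-4) - q(-21) = (-4)² - 15*(5 - 1*(-21))/(-3 - 21) = 16 - 15*(5 + 21)/(-24) = 16 - 15*(-1)*26/24 = 16 - 1*(-65/4) = 16 + 65/4 = 129/4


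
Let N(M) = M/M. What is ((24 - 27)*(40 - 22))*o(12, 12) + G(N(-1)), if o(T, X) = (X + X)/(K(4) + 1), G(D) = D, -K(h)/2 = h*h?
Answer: 1327/31 ≈ 42.806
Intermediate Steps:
N(M) = 1
K(h) = -2*h**2 (K(h) = -2*h*h = -2*h**2)
o(T, X) = -2*X/31 (o(T, X) = (X + X)/(-2*4**2 + 1) = (2*X)/(-2*16 + 1) = (2*X)/(-32 + 1) = (2*X)/(-31) = (2*X)*(-1/31) = -2*X/31)
((24 - 27)*(40 - 22))*o(12, 12) + G(N(-1)) = ((24 - 27)*(40 - 22))*(-2/31*12) + 1 = -3*18*(-24/31) + 1 = -54*(-24/31) + 1 = 1296/31 + 1 = 1327/31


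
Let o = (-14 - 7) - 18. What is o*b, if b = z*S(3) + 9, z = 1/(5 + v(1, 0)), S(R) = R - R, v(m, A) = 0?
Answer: -351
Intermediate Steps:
S(R) = 0
z = 1/5 (z = 1/(5 + 0) = 1/5 ≈ 0.20000)
b = 9 (b = (1/5)*0 + 9 = 0 + 9 = 9)
o = -39 (o = -21 - 18 = -39)
o*b = -39*9 = -351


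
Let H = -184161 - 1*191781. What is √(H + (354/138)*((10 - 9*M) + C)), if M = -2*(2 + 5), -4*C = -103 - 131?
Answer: I*√794437526/46 ≈ 612.73*I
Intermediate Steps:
H = -375942 (H = -184161 - 191781 = -375942)
C = 117/2 (C = -(-103 - 131)/4 = -¼*(-234) = 117/2 ≈ 58.500)
M = -14 (M = -2*7 = -14)
√(H + (354/138)*((10 - 9*M) + C)) = √(-375942 + (354/138)*((10 - 9*(-14)) + 117/2)) = √(-375942 + (354*(1/138))*((10 + 126) + 117/2)) = √(-375942 + 59*(136 + 117/2)/23) = √(-375942 + (59/23)*(389/2)) = √(-375942 + 22951/46) = √(-17270381/46) = I*√794437526/46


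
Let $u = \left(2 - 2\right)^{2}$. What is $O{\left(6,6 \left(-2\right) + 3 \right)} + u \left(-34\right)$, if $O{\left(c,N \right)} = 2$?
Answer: $2$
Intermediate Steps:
$u = 0$ ($u = 0^{2} = 0$)
$O{\left(6,6 \left(-2\right) + 3 \right)} + u \left(-34\right) = 2 + 0 \left(-34\right) = 2 + 0 = 2$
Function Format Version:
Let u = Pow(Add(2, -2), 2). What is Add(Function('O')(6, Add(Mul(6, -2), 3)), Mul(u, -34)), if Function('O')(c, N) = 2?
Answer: 2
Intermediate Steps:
u = 0 (u = Pow(0, 2) = 0)
Add(Function('O')(6, Add(Mul(6, -2), 3)), Mul(u, -34)) = Add(2, Mul(0, -34)) = Add(2, 0) = 2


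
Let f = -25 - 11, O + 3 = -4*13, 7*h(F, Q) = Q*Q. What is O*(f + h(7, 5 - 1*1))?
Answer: 12980/7 ≈ 1854.3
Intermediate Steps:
h(F, Q) = Q²/7 (h(F, Q) = (Q*Q)/7 = Q²/7)
O = -55 (O = -3 - 4*13 = -3 - 52 = -55)
f = -36
O*(f + h(7, 5 - 1*1)) = -55*(-36 + (5 - 1*1)²/7) = -55*(-36 + (5 - 1)²/7) = -55*(-36 + (⅐)*4²) = -55*(-36 + (⅐)*16) = -55*(-36 + 16/7) = -55*(-236/7) = 12980/7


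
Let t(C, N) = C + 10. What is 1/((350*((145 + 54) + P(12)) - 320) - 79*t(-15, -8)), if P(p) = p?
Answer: 1/73925 ≈ 1.3527e-5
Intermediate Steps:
t(C, N) = 10 + C
1/((350*((145 + 54) + P(12)) - 320) - 79*t(-15, -8)) = 1/((350*((145 + 54) + 12) - 320) - 79*(10 - 15)) = 1/((350*(199 + 12) - 320) - 79*(-5)) = 1/((350*211 - 320) + 395) = 1/((73850 - 320) + 395) = 1/(73530 + 395) = 1/73925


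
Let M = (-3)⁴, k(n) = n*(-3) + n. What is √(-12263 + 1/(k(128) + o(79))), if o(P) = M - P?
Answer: I*√791159962/254 ≈ 110.74*I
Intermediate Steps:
k(n) = -2*n (k(n) = -3*n + n = -2*n)
M = 81
o(P) = 81 - P
√(-12263 + 1/(k(128) + o(79))) = √(-12263 + 1/(-2*128 + (81 - 1*79))) = √(-12263 + 1/(-256 + (81 - 79))) = √(-12263 + 1/(-256 + 2)) = √(-12263 + 1/(-254)) = √(-12263 - 1/254) = √(-3114803/254) = I*√791159962/254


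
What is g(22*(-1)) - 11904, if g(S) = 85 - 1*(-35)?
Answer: -11784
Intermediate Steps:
g(S) = 120 (g(S) = 85 + 35 = 120)
g(22*(-1)) - 11904 = 120 - 11904 = -11784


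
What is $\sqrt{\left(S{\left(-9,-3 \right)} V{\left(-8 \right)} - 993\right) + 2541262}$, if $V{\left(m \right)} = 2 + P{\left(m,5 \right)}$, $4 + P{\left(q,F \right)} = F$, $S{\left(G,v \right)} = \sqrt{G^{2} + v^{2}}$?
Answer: $\sqrt{2540269 + 9 \sqrt{10}} \approx 1593.8$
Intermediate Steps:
$P{\left(q,F \right)} = -4 + F$
$V{\left(m \right)} = 3$ ($V{\left(m \right)} = 2 + \left(-4 + 5\right) = 2 + 1 = 3$)
$\sqrt{\left(S{\left(-9,-3 \right)} V{\left(-8 \right)} - 993\right) + 2541262} = \sqrt{\left(\sqrt{\left(-9\right)^{2} + \left(-3\right)^{2}} \cdot 3 - 993\right) + 2541262} = \sqrt{\left(\sqrt{81 + 9} \cdot 3 - 993\right) + 2541262} = \sqrt{\left(\sqrt{90} \cdot 3 - 993\right) + 2541262} = \sqrt{\left(3 \sqrt{10} \cdot 3 - 993\right) + 2541262} = \sqrt{\left(9 \sqrt{10} - 993\right) + 2541262} = \sqrt{\left(-993 + 9 \sqrt{10}\right) + 2541262} = \sqrt{2540269 + 9 \sqrt{10}}$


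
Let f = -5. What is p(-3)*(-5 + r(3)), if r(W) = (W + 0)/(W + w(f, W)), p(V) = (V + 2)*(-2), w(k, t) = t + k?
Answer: -4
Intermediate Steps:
w(k, t) = k + t
p(V) = -4 - 2*V (p(V) = (2 + V)*(-2) = -4 - 2*V)
r(W) = W/(-5 + 2*W) (r(W) = (W + 0)/(W + (-5 + W)) = W/(-5 + 2*W))
p(-3)*(-5 + r(3)) = (-4 - 2*(-3))*(-5 + 3/(-5 + 2*3)) = (-4 + 6)*(-5 + 3/(-5 + 6)) = 2*(-5 + 3/1) = 2*(-5 + 3*1) = 2*(-5 + 3) = 2*(-2) = -4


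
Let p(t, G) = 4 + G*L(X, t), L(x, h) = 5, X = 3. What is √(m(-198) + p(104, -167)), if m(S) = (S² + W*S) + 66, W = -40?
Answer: 3*√5151 ≈ 215.31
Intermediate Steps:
m(S) = 66 + S² - 40*S (m(S) = (S² - 40*S) + 66 = 66 + S² - 40*S)
p(t, G) = 4 + 5*G (p(t, G) = 4 + G*5 = 4 + 5*G)
√(m(-198) + p(104, -167)) = √((66 + (-198)² - 40*(-198)) + (4 + 5*(-167))) = √((66 + 39204 + 7920) + (4 - 835)) = √(47190 - 831) = √46359 = 3*√5151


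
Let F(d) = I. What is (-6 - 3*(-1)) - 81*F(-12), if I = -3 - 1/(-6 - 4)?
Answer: 2319/10 ≈ 231.90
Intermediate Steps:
I = -29/10 (I = -3 - 1/(-10) = -3 - 1*(-1/10) = -3 + 1/10 = -29/10 ≈ -2.9000)
F(d) = -29/10
(-6 - 3*(-1)) - 81*F(-12) = (-6 - 3*(-1)) - 81*(-29/10) = (-6 + 3) + 2349/10 = -3 + 2349/10 = 2319/10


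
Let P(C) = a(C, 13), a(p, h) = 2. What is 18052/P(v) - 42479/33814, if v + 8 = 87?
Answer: 305162685/33814 ≈ 9024.8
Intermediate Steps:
v = 79 (v = -8 + 87 = 79)
P(C) = 2
18052/P(v) - 42479/33814 = 18052/2 - 42479/33814 = 18052*(1/2) - 42479*1/33814 = 9026 - 42479/33814 = 305162685/33814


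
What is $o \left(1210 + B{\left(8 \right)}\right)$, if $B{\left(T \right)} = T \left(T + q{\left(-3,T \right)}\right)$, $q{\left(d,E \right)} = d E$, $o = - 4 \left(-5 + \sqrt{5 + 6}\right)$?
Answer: $21640 - 4328 \sqrt{11} \approx 7285.6$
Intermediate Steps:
$o = 20 - 4 \sqrt{11}$ ($o = - 4 \left(-5 + \sqrt{11}\right) = 20 - 4 \sqrt{11} \approx 6.7335$)
$q{\left(d,E \right)} = E d$
$B{\left(T \right)} = - 2 T^{2}$ ($B{\left(T \right)} = T \left(T + T \left(-3\right)\right) = T \left(T - 3 T\right) = T \left(- 2 T\right) = - 2 T^{2}$)
$o \left(1210 + B{\left(8 \right)}\right) = \left(20 - 4 \sqrt{11}\right) \left(1210 - 2 \cdot 8^{2}\right) = \left(20 - 4 \sqrt{11}\right) \left(1210 - 128\right) = \left(20 - 4 \sqrt{11}\right) 1082 = 21640 - 4328 \sqrt{11}$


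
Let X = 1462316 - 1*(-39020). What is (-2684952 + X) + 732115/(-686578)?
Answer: -812645438163/686578 ≈ -1.1836e+6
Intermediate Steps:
X = 1501336 (X = 1462316 + 39020 = 1501336)
(-2684952 + X) + 732115/(-686578) = (-2684952 + 1501336) + 732115/(-686578) = -1183616 + 732115*(-1/686578) = -1183616 - 732115/686578 = -812645438163/686578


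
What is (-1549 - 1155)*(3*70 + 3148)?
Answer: -9080032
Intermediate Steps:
(-1549 - 1155)*(3*70 + 3148) = -2704*(210 + 3148) = -2704*3358 = -9080032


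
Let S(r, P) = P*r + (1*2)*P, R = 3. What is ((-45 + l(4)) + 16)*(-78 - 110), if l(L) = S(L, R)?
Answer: 2068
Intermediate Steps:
S(r, P) = 2*P + P*r (S(r, P) = P*r + 2*P = 2*P + P*r)
l(L) = 6 + 3*L (l(L) = 3*(2 + L) = 6 + 3*L)
((-45 + l(4)) + 16)*(-78 - 110) = ((-45 + (6 + 3*4)) + 16)*(-78 - 110) = ((-45 + (6 + 12)) + 16)*(-188) = ((-45 + 18) + 16)*(-188) = (-27 + 16)*(-188) = -11*(-188) = 2068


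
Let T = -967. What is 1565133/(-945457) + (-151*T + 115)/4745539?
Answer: -7289238169363/4486703066323 ≈ -1.6246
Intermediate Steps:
1565133/(-945457) + (-151*T + 115)/4745539 = 1565133/(-945457) + (-151*(-967) + 115)/4745539 = 1565133*(-1/945457) + (146017 + 115)*(1/4745539) = -1565133/945457 + 146132*(1/4745539) = -1565133/945457 + 146132/4745539 = -7289238169363/4486703066323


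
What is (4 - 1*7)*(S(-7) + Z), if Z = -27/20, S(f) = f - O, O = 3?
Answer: 681/20 ≈ 34.050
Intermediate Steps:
S(f) = -3 + f (S(f) = f - 1*3 = f - 3 = -3 + f)
Z = -27/20 ≈ -1.3500
(4 - 1*7)*(S(-7) + Z) = (4 - 1*7)*((-3 - 7) - 27/20) = (4 - 7)*(-10 - 27/20) = -3*(-227/20) = 681/20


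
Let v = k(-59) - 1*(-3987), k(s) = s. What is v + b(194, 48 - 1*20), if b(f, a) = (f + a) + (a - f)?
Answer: 3984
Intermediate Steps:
v = 3928 (v = -59 - 1*(-3987) = -59 + 3987 = 3928)
b(f, a) = 2*a (b(f, a) = (a + f) + (a - f) = 2*a)
v + b(194, 48 - 1*20) = 3928 + 2*(48 - 1*20) = 3928 + 2*(48 - 20) = 3928 + 2*28 = 3928 + 56 = 3984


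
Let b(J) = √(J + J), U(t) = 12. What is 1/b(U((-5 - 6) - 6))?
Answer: √6/12 ≈ 0.20412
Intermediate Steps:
b(J) = √2*√J (b(J) = √(2*J) = √2*√J)
1/b(U((-5 - 6) - 6)) = 1/(√2*√12) = 1/(√2*(2*√3)) = 1/(2*√6) = √6/12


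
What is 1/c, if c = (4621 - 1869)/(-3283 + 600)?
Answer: -2683/2752 ≈ -0.97493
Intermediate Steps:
c = -2752/2683 (c = 2752/(-2683) = 2752*(-1/2683) = -2752/2683 ≈ -1.0257)
1/c = 1/(-2752/2683) = -2683/2752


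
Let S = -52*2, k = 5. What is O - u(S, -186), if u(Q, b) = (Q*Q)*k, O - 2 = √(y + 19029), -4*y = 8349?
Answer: -54078 + 7*√1383/2 ≈ -53948.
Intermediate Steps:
y = -8349/4 (y = -¼*8349 = -8349/4 ≈ -2087.3)
O = 2 + 7*√1383/2 (O = 2 + √(-8349/4 + 19029) = 2 + √(67767/4) = 2 + 7*√1383/2 ≈ 132.16)
S = -104
u(Q, b) = 5*Q² (u(Q, b) = (Q*Q)*5 = Q²*5 = 5*Q²)
O - u(S, -186) = (2 + 7*√1383/2) - 5*(-104)² = (2 + 7*√1383/2) - 5*10816 = (2 + 7*√1383/2) - 1*54080 = (2 + 7*√1383/2) - 54080 = -54078 + 7*√1383/2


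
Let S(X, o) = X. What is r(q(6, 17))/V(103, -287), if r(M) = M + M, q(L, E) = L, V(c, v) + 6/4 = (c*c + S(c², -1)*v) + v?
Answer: -8/2022975 ≈ -3.9546e-6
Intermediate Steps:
V(c, v) = -3/2 + v + c² + v*c² (V(c, v) = -3/2 + ((c*c + c²*v) + v) = -3/2 + ((c² + v*c²) + v) = -3/2 + (v + c² + v*c²) = -3/2 + v + c² + v*c²)
r(M) = 2*M
r(q(6, 17))/V(103, -287) = (2*6)/(-3/2 - 287 + 103² - 287*103²) = 12/(-3/2 - 287 + 10609 - 287*10609) = 12/(-3/2 - 287 + 10609 - 3044783) = 12/(-6068925/2) = 12*(-2/6068925) = -8/2022975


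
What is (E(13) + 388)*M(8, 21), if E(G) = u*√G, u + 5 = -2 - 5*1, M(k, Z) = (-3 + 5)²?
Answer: 1552 - 48*√13 ≈ 1378.9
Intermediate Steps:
M(k, Z) = 4 (M(k, Z) = 2² = 4)
u = -12 (u = -5 + (-2 - 5*1) = -5 + (-2 - 5) = -5 - 7 = -12)
E(G) = -12*√G
(E(13) + 388)*M(8, 21) = (-12*√13 + 388)*4 = (388 - 12*√13)*4 = 1552 - 48*√13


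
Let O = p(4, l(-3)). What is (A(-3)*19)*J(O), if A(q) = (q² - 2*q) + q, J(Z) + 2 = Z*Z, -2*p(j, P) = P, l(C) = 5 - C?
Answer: 3192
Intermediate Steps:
p(j, P) = -P/2
O = -4 (O = -(5 - 1*(-3))/2 = -(5 + 3)/2 = -½*8 = -4)
J(Z) = -2 + Z² (J(Z) = -2 + Z*Z = -2 + Z²)
A(q) = q² - q
(A(-3)*19)*J(O) = (-3*(-1 - 3)*19)*(-2 + (-4)²) = (-3*(-4)*19)*(-2 + 16) = (12*19)*14 = 228*14 = 3192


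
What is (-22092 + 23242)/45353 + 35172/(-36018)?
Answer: -86318612/90751353 ≈ -0.95115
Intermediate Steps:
(-22092 + 23242)/45353 + 35172/(-36018) = 1150*(1/45353) + 35172*(-1/36018) = 1150/45353 - 1954/2001 = -86318612/90751353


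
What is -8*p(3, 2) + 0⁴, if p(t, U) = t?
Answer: -24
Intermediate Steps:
-8*p(3, 2) + 0⁴ = -8*3 + 0⁴ = -24 + 0 = -24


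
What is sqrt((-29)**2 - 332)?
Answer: sqrt(509) ≈ 22.561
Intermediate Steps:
sqrt((-29)**2 - 332) = sqrt(841 - 332) = sqrt(509)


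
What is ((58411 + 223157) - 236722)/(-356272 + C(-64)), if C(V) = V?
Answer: -22423/178168 ≈ -0.12585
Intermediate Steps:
((58411 + 223157) - 236722)/(-356272 + C(-64)) = ((58411 + 223157) - 236722)/(-356272 - 64) = (281568 - 236722)/(-356336) = 44846*(-1/356336) = -22423/178168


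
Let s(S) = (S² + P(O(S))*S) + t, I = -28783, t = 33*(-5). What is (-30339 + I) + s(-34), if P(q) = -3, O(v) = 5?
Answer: -58029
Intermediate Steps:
t = -165
s(S) = -165 + S² - 3*S (s(S) = (S² - 3*S) - 165 = -165 + S² - 3*S)
(-30339 + I) + s(-34) = (-30339 - 28783) + (-165 + (-34)² - 3*(-34)) = -59122 + (-165 + 1156 + 102) = -59122 + 1093 = -58029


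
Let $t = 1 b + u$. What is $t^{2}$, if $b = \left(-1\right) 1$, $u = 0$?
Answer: $1$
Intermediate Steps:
$b = -1$
$t = -1$ ($t = 1 \left(-1\right) + 0 = -1 + 0 = -1$)
$t^{2} = \left(-1\right)^{2} = 1$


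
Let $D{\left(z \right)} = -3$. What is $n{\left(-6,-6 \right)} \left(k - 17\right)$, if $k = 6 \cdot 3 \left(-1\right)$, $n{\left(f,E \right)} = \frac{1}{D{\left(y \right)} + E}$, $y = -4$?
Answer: $\frac{35}{9} \approx 3.8889$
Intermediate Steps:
$n{\left(f,E \right)} = \frac{1}{-3 + E}$
$k = -18$ ($k = 18 \left(-1\right) = -18$)
$n{\left(-6,-6 \right)} \left(k - 17\right) = \frac{-18 - 17}{-3 - 6} = \frac{-18 - 17}{-9} = - \frac{-18 - 17}{9} = \left(- \frac{1}{9}\right) \left(-35\right) = \frac{35}{9}$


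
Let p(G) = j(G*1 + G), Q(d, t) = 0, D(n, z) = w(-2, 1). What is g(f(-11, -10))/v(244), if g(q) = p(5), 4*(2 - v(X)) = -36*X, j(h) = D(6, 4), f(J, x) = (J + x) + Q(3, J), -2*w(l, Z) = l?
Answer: 1/2198 ≈ 0.00045496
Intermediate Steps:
w(l, Z) = -l/2
D(n, z) = 1 (D(n, z) = -½*(-2) = 1)
f(J, x) = J + x (f(J, x) = (J + x) + 0 = J + x)
j(h) = 1
v(X) = 2 + 9*X (v(X) = 2 - (-9)*X = 2 + 9*X)
p(G) = 1
g(q) = 1
g(f(-11, -10))/v(244) = 1/(2 + 9*244) = 1/(2 + 2196) = 1/2198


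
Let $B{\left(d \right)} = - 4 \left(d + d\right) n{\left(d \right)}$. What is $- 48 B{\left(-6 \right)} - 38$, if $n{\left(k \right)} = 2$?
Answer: $-4646$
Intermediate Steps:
$B{\left(d \right)} = - 16 d$ ($B{\left(d \right)} = - 4 \left(d + d\right) 2 = - 4 \cdot 2 d 2 = - 8 d 2 = - 16 d$)
$- 48 B{\left(-6 \right)} - 38 = - 48 \left(\left(-16\right) \left(-6\right)\right) - 38 = \left(-48\right) 96 - 38 = -4608 - 38 = -4646$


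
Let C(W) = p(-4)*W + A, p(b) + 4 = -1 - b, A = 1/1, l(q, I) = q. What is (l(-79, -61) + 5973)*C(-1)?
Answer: 11788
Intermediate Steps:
A = 1
p(b) = -5 - b (p(b) = -4 + (-1 - b) = -5 - b)
C(W) = 1 - W (C(W) = (-5 - 1*(-4))*W + 1 = (-5 + 4)*W + 1 = -W + 1 = 1 - W)
(l(-79, -61) + 5973)*C(-1) = (-79 + 5973)*(1 - 1*(-1)) = 5894*(1 + 1) = 5894*2 = 11788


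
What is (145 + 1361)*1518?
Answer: 2286108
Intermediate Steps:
(145 + 1361)*1518 = 1506*1518 = 2286108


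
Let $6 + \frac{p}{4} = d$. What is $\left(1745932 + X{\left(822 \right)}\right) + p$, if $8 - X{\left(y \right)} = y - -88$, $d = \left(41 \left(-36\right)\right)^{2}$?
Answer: $10459310$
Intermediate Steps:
$d = 2178576$ ($d = \left(-1476\right)^{2} = 2178576$)
$X{\left(y \right)} = -80 - y$ ($X{\left(y \right)} = 8 - \left(y - -88\right) = 8 - \left(y + 88\right) = 8 - \left(88 + y\right) = -80 - y$)
$p = 8714280$ ($p = -24 + 4 \cdot 2178576 = -24 + 8714304 = 8714280$)
$\left(1745932 + X{\left(822 \right)}\right) + p = \left(1745932 - 902\right) + 8714280 = 1745030 + 8714280 = 10459310$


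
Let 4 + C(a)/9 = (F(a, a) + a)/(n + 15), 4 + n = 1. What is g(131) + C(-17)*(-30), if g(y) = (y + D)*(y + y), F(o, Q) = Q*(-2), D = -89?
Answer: 23403/2 ≈ 11702.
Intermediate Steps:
n = -3 (n = -4 + 1 = -3)
F(o, Q) = -2*Q
g(y) = 2*y*(-89 + y) (g(y) = (y - 89)*(y + y) = (-89 + y)*(2*y) = 2*y*(-89 + y))
C(a) = -36 - 3*a/4 (C(a) = -36 + 9*((-2*a + a)/(-3 + 15)) = -36 + 9*(-a/12) = -36 - 3*a/4)
g(131) + C(-17)*(-30) = 2*131*(-89 + 131) + (-36 - 3/4*(-17))*(-30) = 2*131*42 + (-36 + 51/4)*(-30) = 11004 - 93/4*(-30) = 11004 + 1395/2 = 23403/2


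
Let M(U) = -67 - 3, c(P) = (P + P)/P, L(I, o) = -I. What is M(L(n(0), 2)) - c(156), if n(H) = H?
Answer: -72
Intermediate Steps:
c(P) = 2 (c(P) = (2*P)/P = 2)
M(U) = -70
M(L(n(0), 2)) - c(156) = -70 - 1*2 = -70 - 2 = -72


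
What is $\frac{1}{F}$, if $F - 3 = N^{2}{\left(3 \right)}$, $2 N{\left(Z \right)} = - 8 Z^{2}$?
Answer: $\frac{1}{1299} \approx 0.00076982$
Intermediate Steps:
$N{\left(Z \right)} = - 4 Z^{2}$ ($N{\left(Z \right)} = \frac{\left(-8\right) Z^{2}}{2} = - 4 Z^{2}$)
$F = 1299$ ($F = 3 + \left(- 4 \cdot 3^{2}\right)^{2} = 3 + \left(\left(-4\right) 9\right)^{2} = 3 + \left(-36\right)^{2} = 3 + 1296 = 1299$)
$\frac{1}{F} = \frac{1}{1299}$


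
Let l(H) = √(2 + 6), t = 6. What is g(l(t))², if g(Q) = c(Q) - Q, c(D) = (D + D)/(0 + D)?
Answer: 12 - 8*√2 ≈ 0.68629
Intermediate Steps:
c(D) = 2 (c(D) = (2*D)/D = 2)
l(H) = 2*√2 (l(H) = √8 = 2*√2)
g(Q) = 2 - Q
g(l(t))² = (2 - 2*√2)²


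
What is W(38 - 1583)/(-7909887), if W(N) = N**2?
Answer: -795675/2636629 ≈ -0.30178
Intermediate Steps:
W(38 - 1583)/(-7909887) = (38 - 1583)**2/(-7909887) = (-1545)**2*(-1/7909887) = 2387025*(-1/7909887) = -795675/2636629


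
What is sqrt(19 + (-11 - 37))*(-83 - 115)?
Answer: -198*I*sqrt(29) ≈ -1066.3*I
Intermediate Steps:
sqrt(19 + (-11 - 37))*(-83 - 115) = sqrt(19 - 48)*(-198) = sqrt(-29)*(-198) = (I*sqrt(29))*(-198) = -198*I*sqrt(29)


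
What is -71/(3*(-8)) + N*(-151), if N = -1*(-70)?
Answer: -253609/24 ≈ -10567.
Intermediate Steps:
N = 70
-71/(3*(-8)) + N*(-151) = -71/(3*(-8)) + 70*(-151) = -71/(-24) - 10570 = -71*(-1/24) - 10570 = 71/24 - 10570 = -253609/24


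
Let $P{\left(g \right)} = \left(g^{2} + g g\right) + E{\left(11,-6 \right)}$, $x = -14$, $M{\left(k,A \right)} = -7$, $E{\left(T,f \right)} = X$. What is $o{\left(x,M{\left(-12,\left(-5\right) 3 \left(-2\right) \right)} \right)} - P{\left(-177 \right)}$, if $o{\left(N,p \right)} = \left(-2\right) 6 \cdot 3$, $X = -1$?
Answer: $-62693$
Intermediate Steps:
$E{\left(T,f \right)} = -1$
$P{\left(g \right)} = -1 + 2 g^{2}$ ($P{\left(g \right)} = \left(g^{2} + g g\right) - 1 = \left(g^{2} + g^{2}\right) - 1 = 2 g^{2} - 1 = -1 + 2 g^{2}$)
$o{\left(N,p \right)} = -36$ ($o{\left(N,p \right)} = \left(-12\right) 3 = -36$)
$o{\left(x,M{\left(-12,\left(-5\right) 3 \left(-2\right) \right)} \right)} - P{\left(-177 \right)} = -36 - \left(-1 + 2 \left(-177\right)^{2}\right) = -36 - \left(-1 + 2 \cdot 31329\right) = -36 - \left(-1 + 62658\right) = -36 - 62657 = -62693$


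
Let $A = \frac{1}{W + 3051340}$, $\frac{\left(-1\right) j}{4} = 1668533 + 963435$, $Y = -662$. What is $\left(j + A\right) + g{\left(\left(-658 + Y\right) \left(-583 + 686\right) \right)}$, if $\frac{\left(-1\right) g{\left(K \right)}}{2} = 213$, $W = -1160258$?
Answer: $- \frac{19909874838435}{1891082} \approx -1.0528 \cdot 10^{7}$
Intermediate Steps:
$g{\left(K \right)} = -426$ ($g{\left(K \right)} = \left(-2\right) 213 = -426$)
$j = -10527872$ ($j = - 4 \left(1668533 + 963435\right) = \left(-4\right) 2631968 = -10527872$)
$A = \frac{1}{1891082}$ ($A = \frac{1}{-1160258 + 3051340} = \frac{1}{1891082} \approx 5.288 \cdot 10^{-7}$)
$\left(j + A\right) + g{\left(\left(-658 + Y\right) \left(-583 + 686\right) \right)} = \left(-10527872 + \frac{1}{1891082}\right) - 426 = - \frac{19909069237503}{1891082} - 426 = - \frac{19909874838435}{1891082}$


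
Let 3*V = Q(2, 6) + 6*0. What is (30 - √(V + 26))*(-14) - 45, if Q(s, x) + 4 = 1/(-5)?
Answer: -465 + 14*√615/5 ≈ -395.56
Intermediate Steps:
Q(s, x) = -21/5 (Q(s, x) = -4 + 1/(-5) = -4 - ⅕ = -21/5)
V = -7/5 (V = (-21/5 + 6*0)/3 = (-21/5 + 0)/3 = (⅓)*(-21/5) = -7/5 ≈ -1.4000)
(30 - √(V + 26))*(-14) - 45 = (30 - √(-7/5 + 26))*(-14) - 45 = (30 - √(123/5))*(-14) - 45 = (30 - √615/5)*(-14) - 45 = (-420 + 14*√615/5) - 45 = -465 + 14*√615/5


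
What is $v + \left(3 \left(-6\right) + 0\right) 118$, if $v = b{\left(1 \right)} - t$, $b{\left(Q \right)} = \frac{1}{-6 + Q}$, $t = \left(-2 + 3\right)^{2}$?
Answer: $- \frac{10626}{5} \approx -2125.2$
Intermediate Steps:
$t = 1$ ($t = 1^{2} = 1$)
$v = - \frac{6}{5}$ ($v = \frac{1}{-6 + 1} - 1 = \frac{1}{-5} - 1 = - \frac{1}{5} - 1 = - \frac{6}{5} \approx -1.2$)
$v + \left(3 \left(-6\right) + 0\right) 118 = - \frac{6}{5} + \left(3 \left(-6\right) + 0\right) 118 = - \frac{6}{5} + \left(-18 + 0\right) 118 = - \frac{6}{5} - 2124 = - \frac{10626}{5}$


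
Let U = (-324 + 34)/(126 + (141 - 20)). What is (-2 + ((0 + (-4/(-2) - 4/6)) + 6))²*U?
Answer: -74240/2223 ≈ -33.396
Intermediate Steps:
U = -290/247 (U = -290/(126 + 121) = -290/247 ≈ -1.1741)
(-2 + ((0 + (-4/(-2) - 4/6)) + 6))²*U = (-2 + ((0 + (-4/(-2) - 4/6)) + 6))²*(-290/247) = (-2 + ((0 + (-4*(-½) - 4*⅙)) + 6))²*(-290/247) = (-2 + ((0 + (2 - ⅔)) + 6))²*(-290/247) = (-2 + ((0 + 4/3) + 6))²*(-290/247) = (-2 + (4/3 + 6))²*(-290/247) = (-2 + 22/3)²*(-290/247) = (16/3)²*(-290/247) = (256/9)*(-290/247) = -74240/2223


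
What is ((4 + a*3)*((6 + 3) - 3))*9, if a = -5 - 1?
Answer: -756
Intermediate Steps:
a = -6
((4 + a*3)*((6 + 3) - 3))*9 = ((4 - 6*3)*((6 + 3) - 3))*9 = ((4 - 18)*(9 - 3))*9 = -14*6*9 = -84*9 = -756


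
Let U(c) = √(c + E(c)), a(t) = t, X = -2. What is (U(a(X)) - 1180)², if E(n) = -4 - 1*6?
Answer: 1392388 - 4720*I*√3 ≈ 1.3924e+6 - 8175.3*I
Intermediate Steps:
E(n) = -10 (E(n) = -4 - 6 = -10)
U(c) = √(-10 + c) (U(c) = √(c - 10) = √(-10 + c))
(U(a(X)) - 1180)² = (√(-10 - 2) - 1180)² = (√(-12) - 1180)² = (2*I*√3 - 1180)² = (-1180 + 2*I*√3)²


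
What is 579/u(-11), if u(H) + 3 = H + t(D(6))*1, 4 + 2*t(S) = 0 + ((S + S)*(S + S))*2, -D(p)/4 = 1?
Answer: 193/16 ≈ 12.063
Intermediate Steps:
D(p) = -4 (D(p) = -4*1 = -4)
t(S) = -2 + 4*S² (t(S) = -2 + (0 + ((S + S)*(S + S))*2)/2 = -2 + (0 + ((2*S)*(2*S))*2)/2 = -2 + (0 + (4*S²)*2)/2 = -2 + (0 + 8*S²)/2 = -2 + (8*S²)/2 = -2 + 4*S²)
u(H) = 59 + H (u(H) = -3 + (H + (-2 + 4*(-4)²)*1) = -3 + (H + (-2 + 4*16)*1) = -3 + (H + (-2 + 64)*1) = -3 + (H + 62*1) = -3 + (H + 62) = -3 + (62 + H) = 59 + H)
579/u(-11) = 579/(59 - 11) = 579/48 = 579*(1/48) = 193/16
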